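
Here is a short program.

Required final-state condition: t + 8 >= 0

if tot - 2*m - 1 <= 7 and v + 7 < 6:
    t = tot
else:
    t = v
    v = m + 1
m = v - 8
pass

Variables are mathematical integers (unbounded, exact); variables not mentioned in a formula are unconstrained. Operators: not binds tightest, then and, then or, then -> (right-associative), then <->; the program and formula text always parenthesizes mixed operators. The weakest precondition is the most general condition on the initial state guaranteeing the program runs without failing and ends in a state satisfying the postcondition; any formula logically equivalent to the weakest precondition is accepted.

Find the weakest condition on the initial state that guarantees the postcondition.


Working backward. After the program, the postcondition t + 8 >= 0 must hold; in canonical form it is t >= -8.
Before skip: t >= -8
Before m := v - 8: t >= -8
Then branch requires tot >= -8; else branch requires v >= -8.
Before the if: ((tot <= 2*m + 8 and v < -1) -> tot >= -8) and ((not (tot <= 2*m + 8 and v < -1)) -> v >= -8)
Answer: WP = ((tot <= 2*m + 8 and v < -1) -> tot >= -8) and ((not (tot <= 2*m + 8 and v < -1)) -> v >= -8)


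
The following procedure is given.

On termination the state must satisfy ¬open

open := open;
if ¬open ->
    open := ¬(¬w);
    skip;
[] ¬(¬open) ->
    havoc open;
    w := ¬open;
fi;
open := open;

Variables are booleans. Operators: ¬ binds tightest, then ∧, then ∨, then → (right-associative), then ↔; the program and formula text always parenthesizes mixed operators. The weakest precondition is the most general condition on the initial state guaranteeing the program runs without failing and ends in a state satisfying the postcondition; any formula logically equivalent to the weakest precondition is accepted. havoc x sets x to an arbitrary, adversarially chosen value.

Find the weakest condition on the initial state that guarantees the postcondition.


Working backward. After the program, ¬open must hold.
Before open := open: ¬open
Then branch requires ¬w; else branch requires false.
Before the if: ((¬open) → (¬w)) ∧ (¬open)
Before open := open: ((¬open) → (¬w)) ∧ (¬open)
Answer: WP = ((¬open) → (¬w)) ∧ (¬open)


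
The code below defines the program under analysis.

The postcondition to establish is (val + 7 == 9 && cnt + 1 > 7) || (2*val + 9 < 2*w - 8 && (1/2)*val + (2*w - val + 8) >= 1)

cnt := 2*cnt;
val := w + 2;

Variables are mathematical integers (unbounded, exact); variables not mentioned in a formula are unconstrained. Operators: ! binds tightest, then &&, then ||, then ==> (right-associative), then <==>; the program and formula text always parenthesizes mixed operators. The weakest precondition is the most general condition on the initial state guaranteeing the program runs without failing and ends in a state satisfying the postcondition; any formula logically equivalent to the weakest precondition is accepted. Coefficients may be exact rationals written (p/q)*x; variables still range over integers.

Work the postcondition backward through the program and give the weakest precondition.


Working backward. After the program, the postcondition (val + 7 == 9 && cnt + 1 > 7) || (2*val + 9 < 2*w - 8 && (1/2)*val + (2*w - val + 8) >= 1) must hold; in canonical form it is (val == 2 && cnt > 6) || (2*val < 2*w - 17 && 2*w >= (1/2)*val - 7).
Before val := w + 2: w == 0 && cnt > 6
Before cnt := 2*cnt: w == 0 && 2*cnt > 6
Answer: WP = w == 0 && 2*cnt > 6


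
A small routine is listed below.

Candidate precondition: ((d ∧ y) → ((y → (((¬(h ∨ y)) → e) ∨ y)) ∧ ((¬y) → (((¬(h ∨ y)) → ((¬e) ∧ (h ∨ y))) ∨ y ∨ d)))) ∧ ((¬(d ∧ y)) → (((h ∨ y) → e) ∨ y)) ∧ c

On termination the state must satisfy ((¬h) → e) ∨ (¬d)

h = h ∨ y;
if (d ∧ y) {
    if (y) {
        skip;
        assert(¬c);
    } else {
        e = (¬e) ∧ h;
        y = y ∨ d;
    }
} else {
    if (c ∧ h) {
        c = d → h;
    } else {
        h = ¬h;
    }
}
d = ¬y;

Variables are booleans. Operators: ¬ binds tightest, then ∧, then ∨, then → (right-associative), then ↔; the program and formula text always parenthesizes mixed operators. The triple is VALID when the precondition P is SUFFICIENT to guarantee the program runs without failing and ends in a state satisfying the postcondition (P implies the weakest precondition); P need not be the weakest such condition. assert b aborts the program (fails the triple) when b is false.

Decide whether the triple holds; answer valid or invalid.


Working backward. After the program, ((¬h) → e) ∨ (¬d) must hold.
Before d := ¬y: ((¬h) → e) ∨ y
Then branch requires (y → ((¬c) ∧ (((¬h) → e) ∨ y))) ∧ ((¬y) → (((¬h) → ((¬e) ∧ h)) ∨ y ∨ d)); else branch requires ((c ∧ h) → (((¬h) → e) ∨ y)) ∧ ((¬(c ∧ h)) → ((h → e) ∨ y)).
Before the if: ((d ∧ y) → ((y → ((¬c) ∧ (((¬h) → e) ∨ y))) ∧ ((¬y) → (((¬h) → ((¬e) ∧ h)) ∨ y ∨ d)))) ∧ ((¬(d ∧ y)) → (((c ∧ h) → (((¬h) → e) ∨ y)) ∧ ((¬(c ∧ h)) → ((h → e) ∨ y))))
Before h := h ∨ y: ((d ∧ y) → ((y → ((¬c) ∧ (((¬(h ∨ y)) → e) ∨ y))) ∧ ((¬y) → (((¬(h ∨ y)) → ((¬e) ∧ (h ∨ y))) ∨ y ∨ d)))) ∧ ((¬(d ∧ y)) → (((c ∧ (h ∨ y)) → (((¬(h ∨ y)) → e) ∨ y)) ∧ ((¬(c ∧ (h ∨ y))) → (((h ∨ y) → e) ∨ y))))
The weakest precondition is ((d ∧ y) → ((y → ((¬c) ∧ (((¬(h ∨ y)) → e) ∨ y))) ∧ ((¬y) → (((¬(h ∨ y)) → ((¬e) ∧ (h ∨ y))) ∨ y ∨ d)))) ∧ ((¬(d ∧ y)) → (((c ∧ (h ∨ y)) → (((¬(h ∨ y)) → e) ∨ y)) ∧ ((¬(c ∧ (h ∨ y))) → (((h ∨ y) → e) ∨ y)))).
Check whether ((d ∧ y) → ((y → (((¬(h ∨ y)) → e) ∨ y)) ∧ ((¬y) → (((¬(h ∨ y)) → ((¬e) ∧ (h ∨ y))) ∨ y ∨ d)))) ∧ ((¬(d ∧ y)) → (((h ∨ y) → e) ∨ y)) ∧ c implies it.
Countermodel: at the initial state c = true, d = true, e = false, h = false, y = true, the precondition holds but the weakest precondition fails.
Answer: invalid


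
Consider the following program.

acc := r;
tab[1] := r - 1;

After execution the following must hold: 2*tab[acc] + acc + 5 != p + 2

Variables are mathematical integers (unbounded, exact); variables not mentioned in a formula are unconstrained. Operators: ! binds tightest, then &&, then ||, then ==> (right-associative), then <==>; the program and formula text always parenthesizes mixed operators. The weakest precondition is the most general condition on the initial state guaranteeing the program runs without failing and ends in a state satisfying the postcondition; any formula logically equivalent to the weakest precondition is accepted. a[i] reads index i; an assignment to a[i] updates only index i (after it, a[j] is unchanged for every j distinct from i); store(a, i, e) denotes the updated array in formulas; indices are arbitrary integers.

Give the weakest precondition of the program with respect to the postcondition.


Working backward. After the program, the postcondition 2*tab[acc] + acc + 5 != p + 2 must hold; in canonical form it is 2*tab[acc] + acc != p - 3.
Before tab[1] := r - 1: 2*store(tab, 1, r - 1)[acc] + acc != p - 3
Before acc := r: 2*store(tab, 1, r - 1)[r] + r != p - 3
Answer: WP = 2*store(tab, 1, r - 1)[r] + r != p - 3


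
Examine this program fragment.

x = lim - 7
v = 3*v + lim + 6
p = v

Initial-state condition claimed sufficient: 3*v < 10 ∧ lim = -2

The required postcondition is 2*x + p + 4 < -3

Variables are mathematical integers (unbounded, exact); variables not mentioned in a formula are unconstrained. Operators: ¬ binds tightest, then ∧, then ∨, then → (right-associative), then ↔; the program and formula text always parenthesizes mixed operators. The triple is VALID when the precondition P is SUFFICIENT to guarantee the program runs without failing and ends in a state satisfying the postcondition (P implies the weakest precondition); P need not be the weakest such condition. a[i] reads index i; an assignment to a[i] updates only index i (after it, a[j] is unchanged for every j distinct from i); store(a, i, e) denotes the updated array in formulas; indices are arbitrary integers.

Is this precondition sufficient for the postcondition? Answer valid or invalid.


Working backward. After the program, the postcondition 2*x + p + 4 < -3 must hold; in canonical form it is p + 2*x < -7.
Before p := v: v + 2*x < -7
Before v := 3*v + lim + 6: lim + 3*v + 2*x < -13
Before x := lim - 7: 3*lim + 3*v < 1
The weakest precondition is 3*lim + 3*v < 1.
Check whether 3*v < 10 ∧ lim = -2 implies it.
Countermodel: at the initial state lim = -2, v = 3, the precondition holds but the weakest precondition fails.
Answer: invalid


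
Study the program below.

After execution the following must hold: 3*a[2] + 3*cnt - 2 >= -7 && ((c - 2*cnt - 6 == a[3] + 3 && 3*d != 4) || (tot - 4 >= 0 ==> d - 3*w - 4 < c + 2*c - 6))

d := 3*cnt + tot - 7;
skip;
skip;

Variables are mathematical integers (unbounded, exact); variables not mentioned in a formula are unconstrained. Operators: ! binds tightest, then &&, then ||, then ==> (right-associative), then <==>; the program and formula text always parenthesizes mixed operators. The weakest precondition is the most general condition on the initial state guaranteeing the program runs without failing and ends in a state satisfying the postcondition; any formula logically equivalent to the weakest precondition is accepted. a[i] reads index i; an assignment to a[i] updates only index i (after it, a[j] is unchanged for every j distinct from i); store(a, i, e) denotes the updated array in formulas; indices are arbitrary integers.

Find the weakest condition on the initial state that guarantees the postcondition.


Working backward. After the program, the postcondition 3*a[2] + 3*cnt - 2 >= -7 && ((c - 2*cnt - 6 == a[3] + 3 && 3*d != 4) || (tot - 4 >= 0 ==> d - 3*w - 4 < c + 2*c - 6)) must hold; in canonical form it is 3*a[2] + 3*cnt >= -5 && ((c == a[3] + 2*cnt + 9 && 3*d != 4) || (tot >= 4 ==> d < 3*c + 3*w - 2)).
Before skip: 3*a[2] + 3*cnt >= -5 && ((c == a[3] + 2*cnt + 9 && 3*d != 4) || (tot >= 4 ==> d < 3*c + 3*w - 2))
Before skip: 3*a[2] + 3*cnt >= -5 && ((c == a[3] + 2*cnt + 9 && 3*d != 4) || (tot >= 4 ==> d < 3*c + 3*w - 2))
Before d := 3*cnt + tot - 7: 3*a[2] + 3*cnt >= -5 && ((c == a[3] + 2*cnt + 9 && 9*cnt + 3*tot != 25) || (tot >= 4 ==> 3*cnt + tot < 3*c + 3*w + 5))
Answer: WP = 3*a[2] + 3*cnt >= -5 && ((c == a[3] + 2*cnt + 9 && 9*cnt + 3*tot != 25) || (tot >= 4 ==> 3*cnt + tot < 3*c + 3*w + 5))


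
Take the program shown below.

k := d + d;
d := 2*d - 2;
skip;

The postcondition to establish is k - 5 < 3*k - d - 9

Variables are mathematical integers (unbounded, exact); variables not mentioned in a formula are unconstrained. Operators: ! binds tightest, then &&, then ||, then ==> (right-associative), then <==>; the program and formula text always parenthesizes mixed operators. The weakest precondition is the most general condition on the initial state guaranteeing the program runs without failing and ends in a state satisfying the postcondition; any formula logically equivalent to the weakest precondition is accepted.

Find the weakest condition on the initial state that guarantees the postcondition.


Working backward. After the program, the postcondition k - 5 < 3*k - d - 9 must hold; in canonical form it is d < 2*k - 4.
Before skip: d < 2*k - 4
Before d := 2*d - 2: 2*d < 2*k - 2
Before k := d + d: 2*d > 2
Answer: WP = 2*d > 2


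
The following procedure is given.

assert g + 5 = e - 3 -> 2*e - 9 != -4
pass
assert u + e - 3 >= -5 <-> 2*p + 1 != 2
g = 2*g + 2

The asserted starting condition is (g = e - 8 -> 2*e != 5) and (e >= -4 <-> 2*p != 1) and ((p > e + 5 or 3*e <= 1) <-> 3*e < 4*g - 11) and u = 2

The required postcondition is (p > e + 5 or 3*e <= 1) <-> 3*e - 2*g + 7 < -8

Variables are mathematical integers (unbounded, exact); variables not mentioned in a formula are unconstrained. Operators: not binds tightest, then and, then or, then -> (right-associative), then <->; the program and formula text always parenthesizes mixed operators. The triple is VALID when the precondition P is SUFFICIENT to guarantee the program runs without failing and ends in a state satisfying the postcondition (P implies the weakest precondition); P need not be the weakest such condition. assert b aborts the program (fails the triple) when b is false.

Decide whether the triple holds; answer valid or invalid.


Working backward. After the program, the postcondition (p > e + 5 or 3*e <= 1) <-> 3*e - 2*g + 7 < -8 must hold; in canonical form it is (p > e + 5 or 3*e <= 1) <-> 3*e < 2*g - 15.
Before g := 2*g + 2: (p > e + 5 or 3*e <= 1) <-> 3*e < 4*g - 11
Before assert u + e - 3 >= -5 <-> 2*p + 1 != 2: (e + u >= -2 <-> 2*p != 1) and ((p > e + 5 or 3*e <= 1) <-> 3*e < 4*g - 11)
Before skip: (e + u >= -2 <-> 2*p != 1) and ((p > e + 5 or 3*e <= 1) <-> 3*e < 4*g - 11)
Before assert g + 5 = e - 3 -> 2*e - 9 != -4: (g = e - 8 -> 2*e != 5) and (e + u >= -2 <-> 2*p != 1) and ((p > e + 5 or 3*e <= 1) <-> 3*e < 4*g - 11)
The weakest precondition is (g = e - 8 -> 2*e != 5) and (e + u >= -2 <-> 2*p != 1) and ((p > e + 5 or 3*e <= 1) <-> 3*e < 4*g - 11).
Check whether (g = e - 8 -> 2*e != 5) and (e >= -4 <-> 2*p != 1) and ((p > e + 5 or 3*e <= 1) <-> 3*e < 4*g - 11) and u = 2 implies it.
Every state satisfying the precondition satisfies the weakest precondition: the implication holds.
Answer: valid


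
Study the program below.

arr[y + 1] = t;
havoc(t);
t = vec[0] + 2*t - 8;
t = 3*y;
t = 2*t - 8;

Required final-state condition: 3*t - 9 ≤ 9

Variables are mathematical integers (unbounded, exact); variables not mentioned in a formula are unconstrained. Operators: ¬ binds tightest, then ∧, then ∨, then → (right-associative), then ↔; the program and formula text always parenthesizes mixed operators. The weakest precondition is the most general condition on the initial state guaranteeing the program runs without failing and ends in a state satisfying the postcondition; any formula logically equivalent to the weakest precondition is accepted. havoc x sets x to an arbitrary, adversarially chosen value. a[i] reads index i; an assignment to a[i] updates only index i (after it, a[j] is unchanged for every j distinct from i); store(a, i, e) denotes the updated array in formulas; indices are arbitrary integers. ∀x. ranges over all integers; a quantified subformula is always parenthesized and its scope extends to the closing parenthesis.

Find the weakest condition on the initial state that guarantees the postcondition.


Working backward. After the program, the postcondition 3*t - 9 ≤ 9 must hold; in canonical form it is 3*t ≤ 18.
Before t := 2*t - 8: 6*t ≤ 42
Before t := 3*y: 18*y ≤ 42
Before t := vec[0] + 2*t - 8: 18*y ≤ 42
Before havoc t: 18*y ≤ 42
Before arr[y + 1] := t: 18*y ≤ 42
Answer: WP = 18*y ≤ 42


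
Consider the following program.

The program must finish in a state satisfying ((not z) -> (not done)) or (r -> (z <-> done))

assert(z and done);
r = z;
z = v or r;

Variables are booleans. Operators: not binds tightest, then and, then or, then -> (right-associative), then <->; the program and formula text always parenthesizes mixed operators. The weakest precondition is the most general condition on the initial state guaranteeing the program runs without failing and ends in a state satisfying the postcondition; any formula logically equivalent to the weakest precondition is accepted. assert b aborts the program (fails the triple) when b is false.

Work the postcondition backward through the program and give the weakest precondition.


Working backward. After the program, ((not z) -> (not done)) or (r -> (z <-> done)) must hold.
Before z := v or r: ((not (v or r)) -> (not done)) or (r -> ((v or r) <-> done))
Before r := z: ((not (v or z)) -> (not done)) or (z -> ((v or z) <-> done))
Before assert z and done: z and done and (((not (v or z)) -> (not done)) or (z -> ((v or z) <-> done)))
Answer: WP = z and done and (((not (v or z)) -> (not done)) or (z -> ((v or z) <-> done)))


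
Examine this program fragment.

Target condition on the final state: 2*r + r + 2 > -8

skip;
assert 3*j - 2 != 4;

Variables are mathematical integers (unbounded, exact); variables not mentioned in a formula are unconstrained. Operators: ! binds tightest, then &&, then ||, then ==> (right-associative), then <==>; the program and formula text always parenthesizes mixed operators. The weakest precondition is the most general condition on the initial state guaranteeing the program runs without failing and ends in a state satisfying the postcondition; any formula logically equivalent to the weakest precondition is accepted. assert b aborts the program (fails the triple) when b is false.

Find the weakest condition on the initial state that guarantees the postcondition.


Working backward. After the program, the postcondition 2*r + r + 2 > -8 must hold; in canonical form it is 3*r > -10.
Before assert 3*j - 2 != 4: 3*j != 6 && 3*r > -10
Before skip: 3*j != 6 && 3*r > -10
Answer: WP = 3*j != 6 && 3*r > -10


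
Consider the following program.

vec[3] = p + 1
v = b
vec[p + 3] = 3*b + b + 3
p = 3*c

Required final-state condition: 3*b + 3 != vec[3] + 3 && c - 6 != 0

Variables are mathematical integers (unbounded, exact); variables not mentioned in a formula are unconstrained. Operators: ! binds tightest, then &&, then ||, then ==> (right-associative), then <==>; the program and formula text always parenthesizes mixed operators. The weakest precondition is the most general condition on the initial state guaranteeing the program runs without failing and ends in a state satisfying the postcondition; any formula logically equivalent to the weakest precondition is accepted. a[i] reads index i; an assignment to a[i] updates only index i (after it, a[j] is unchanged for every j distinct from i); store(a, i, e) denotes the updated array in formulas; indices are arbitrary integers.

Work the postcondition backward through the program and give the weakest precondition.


Working backward. After the program, the postcondition 3*b + 3 != vec[3] + 3 && c - 6 != 0 must hold; in canonical form it is 3*b != vec[3] && c != 6.
Before p := 3*c: 3*b != vec[3] && c != 6
Before vec[p + 3] := 3*b + b + 3: 3*b != store(vec, p + 3, 4*b + 3)[3] && c != 6
Before v := b: 3*b != store(vec, p + 3, 4*b + 3)[3] && c != 6
Before vec[3] := p + 1: 3*b != store(store(vec, 3, p + 1), p + 3, 4*b + 3)[3] && c != 6
Answer: WP = 3*b != store(store(vec, 3, p + 1), p + 3, 4*b + 3)[3] && c != 6


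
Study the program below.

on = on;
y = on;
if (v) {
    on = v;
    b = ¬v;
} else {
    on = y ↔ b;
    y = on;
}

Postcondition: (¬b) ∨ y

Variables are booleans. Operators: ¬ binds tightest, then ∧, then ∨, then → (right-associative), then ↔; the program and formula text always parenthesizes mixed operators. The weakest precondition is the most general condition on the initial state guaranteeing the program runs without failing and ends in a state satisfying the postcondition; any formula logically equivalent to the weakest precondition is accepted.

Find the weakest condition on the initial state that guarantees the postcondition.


Working backward. After the program, (¬b) ∨ y must hold.
Then branch requires v ∨ y; else branch requires (¬b) ∨ (y ↔ b).
Before the if: (v → (v ∨ y)) ∧ ((¬v) → ((¬b) ∨ (y ↔ b)))
Before y := on: (v → (v ∨ on)) ∧ ((¬v) → ((¬b) ∨ (on ↔ b)))
Before on := on: (v → (v ∨ on)) ∧ ((¬v) → ((¬b) ∨ (on ↔ b)))
Answer: WP = (v → (v ∨ on)) ∧ ((¬v) → ((¬b) ∨ (on ↔ b)))


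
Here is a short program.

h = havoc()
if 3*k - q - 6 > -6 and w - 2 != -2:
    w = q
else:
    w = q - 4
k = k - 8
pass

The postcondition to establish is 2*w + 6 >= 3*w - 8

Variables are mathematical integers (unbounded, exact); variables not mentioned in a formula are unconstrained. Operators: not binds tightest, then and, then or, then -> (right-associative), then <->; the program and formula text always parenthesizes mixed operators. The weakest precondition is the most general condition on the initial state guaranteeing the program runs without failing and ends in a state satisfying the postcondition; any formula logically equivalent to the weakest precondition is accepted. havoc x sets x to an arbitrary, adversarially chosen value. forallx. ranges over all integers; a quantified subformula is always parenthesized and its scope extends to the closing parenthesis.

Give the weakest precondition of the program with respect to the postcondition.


Working backward. After the program, the postcondition 2*w + 6 >= 3*w - 8 must hold; in canonical form it is w <= 14.
Before skip: w <= 14
Before k := k - 8: w <= 14
Then branch requires q <= 14; else branch requires q <= 18.
Before the if: ((3*k > q and w != 0) -> q <= 14) and ((not (3*k > q and w != 0)) -> q <= 18)
Before havoc h: ((3*k > q and w != 0) -> q <= 14) and ((not (3*k > q and w != 0)) -> q <= 18)
Answer: WP = ((3*k > q and w != 0) -> q <= 14) and ((not (3*k > q and w != 0)) -> q <= 18)


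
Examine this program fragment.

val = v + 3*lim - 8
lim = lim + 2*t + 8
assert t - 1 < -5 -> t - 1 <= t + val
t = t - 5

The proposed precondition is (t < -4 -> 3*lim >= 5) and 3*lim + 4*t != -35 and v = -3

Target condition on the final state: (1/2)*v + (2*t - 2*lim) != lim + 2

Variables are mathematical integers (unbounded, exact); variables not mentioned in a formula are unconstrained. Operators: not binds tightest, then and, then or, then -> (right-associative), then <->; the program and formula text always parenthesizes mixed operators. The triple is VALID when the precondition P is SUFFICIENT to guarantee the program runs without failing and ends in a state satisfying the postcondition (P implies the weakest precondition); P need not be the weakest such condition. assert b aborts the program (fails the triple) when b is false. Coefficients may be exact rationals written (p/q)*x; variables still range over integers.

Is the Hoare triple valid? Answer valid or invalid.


Working backward. After the program, the postcondition (1/2)*v + (2*t - 2*lim) != lim + 2 must hold; in canonical form it is 2*t + (1/2)*v != 3*lim + 2.
Before t := t - 5: 2*t + (1/2)*v != 3*lim + 12
Before assert t - 1 < -5 -> t - 1 <= t + val: (t < -4 -> val >= -1) and 2*t + (1/2)*v != 3*lim + 12
Before lim := lim + 2*t + 8: (t < -4 -> val >= -1) and (1/2)*v != 3*lim + 4*t + 36
Before val := v + 3*lim - 8: (t < -4 -> 3*lim + v >= 7) and (1/2)*v != 3*lim + 4*t + 36
The weakest precondition is (t < -4 -> 3*lim + v >= 7) and (1/2)*v != 3*lim + 4*t + 36.
Check whether (t < -4 -> 3*lim >= 5) and 3*lim + 4*t != -35 and v = -3 implies it.
Countermodel: at the initial state lim = 2, t = -11, v = -3, the precondition holds but the weakest precondition fails.
Answer: invalid


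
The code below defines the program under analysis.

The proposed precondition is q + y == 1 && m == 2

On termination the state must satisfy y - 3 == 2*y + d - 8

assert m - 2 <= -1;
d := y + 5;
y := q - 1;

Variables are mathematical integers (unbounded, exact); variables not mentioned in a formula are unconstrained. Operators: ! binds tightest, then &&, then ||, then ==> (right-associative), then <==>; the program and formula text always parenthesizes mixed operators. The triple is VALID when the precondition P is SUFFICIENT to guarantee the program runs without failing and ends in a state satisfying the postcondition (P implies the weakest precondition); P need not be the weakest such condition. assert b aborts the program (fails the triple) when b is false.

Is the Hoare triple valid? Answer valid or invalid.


Working backward. After the program, the postcondition y - 3 == 2*y + d - 8 must hold; in canonical form it is d + y == 5.
Before y := q - 1: d + q == 6
Before d := y + 5: q + y == 1
Before assert m - 2 <= -1: m <= 1 && q + y == 1
The weakest precondition is m <= 1 && q + y == 1.
Check whether q + y == 1 && m == 2 implies it.
Countermodel: at the initial state m = 2, q = 1, y = 0, the precondition holds but the weakest precondition fails.
Answer: invalid


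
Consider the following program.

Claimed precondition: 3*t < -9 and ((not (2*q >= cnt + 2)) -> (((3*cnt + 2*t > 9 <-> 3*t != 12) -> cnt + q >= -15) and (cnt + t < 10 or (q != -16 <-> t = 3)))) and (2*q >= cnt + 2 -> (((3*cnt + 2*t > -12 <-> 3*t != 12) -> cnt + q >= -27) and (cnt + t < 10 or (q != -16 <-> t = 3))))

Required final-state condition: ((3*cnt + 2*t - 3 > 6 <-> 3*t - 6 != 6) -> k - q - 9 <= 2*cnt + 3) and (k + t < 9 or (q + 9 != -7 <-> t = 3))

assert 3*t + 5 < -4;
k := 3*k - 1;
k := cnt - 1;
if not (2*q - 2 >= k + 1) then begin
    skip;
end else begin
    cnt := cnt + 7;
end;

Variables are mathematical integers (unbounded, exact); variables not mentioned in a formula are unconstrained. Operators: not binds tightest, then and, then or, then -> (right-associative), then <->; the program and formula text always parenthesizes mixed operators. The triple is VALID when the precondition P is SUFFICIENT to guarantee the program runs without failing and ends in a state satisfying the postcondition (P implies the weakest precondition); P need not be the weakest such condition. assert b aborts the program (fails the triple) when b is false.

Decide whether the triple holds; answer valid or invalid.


Working backward. After the program, the postcondition ((3*cnt + 2*t - 3 > 6 <-> 3*t - 6 != 6) -> k - q - 9 <= 2*cnt + 3) and (k + t < 9 or (q + 9 != -7 <-> t = 3)) must hold; in canonical form it is ((3*cnt + 2*t > 9 <-> 3*t != 12) -> k <= 2*cnt + q + 12) and (k + t < 9 or (q != -16 <-> t = 3)).
Then branch requires ((3*cnt + 2*t > 9 <-> 3*t != 12) -> k <= 2*cnt + q + 12) and (k + t < 9 or (q != -16 <-> t = 3)); else branch requires ((3*cnt + 2*t > -12 <-> 3*t != 12) -> k <= 2*cnt + q + 26) and (k + t < 9 or (q != -16 <-> t = 3)).
Before the if: ((not (2*q >= k + 3)) -> (((3*cnt + 2*t > 9 <-> 3*t != 12) -> k <= 2*cnt + q + 12) and (k + t < 9 or (q != -16 <-> t = 3)))) and (2*q >= k + 3 -> (((3*cnt + 2*t > -12 <-> 3*t != 12) -> k <= 2*cnt + q + 26) and (k + t < 9 or (q != -16 <-> t = 3))))
Before k := cnt - 1: ((not (2*q >= cnt + 2)) -> (((3*cnt + 2*t > 9 <-> 3*t != 12) -> cnt + q >= -13) and (cnt + t < 10 or (q != -16 <-> t = 3)))) and (2*q >= cnt + 2 -> (((3*cnt + 2*t > -12 <-> 3*t != 12) -> cnt + q >= -27) and (cnt + t < 10 or (q != -16 <-> t = 3))))
Before k := 3*k - 1: ((not (2*q >= cnt + 2)) -> (((3*cnt + 2*t > 9 <-> 3*t != 12) -> cnt + q >= -13) and (cnt + t < 10 or (q != -16 <-> t = 3)))) and (2*q >= cnt + 2 -> (((3*cnt + 2*t > -12 <-> 3*t != 12) -> cnt + q >= -27) and (cnt + t < 10 or (q != -16 <-> t = 3))))
Before assert 3*t + 5 < -4: 3*t < -9 and ((not (2*q >= cnt + 2)) -> (((3*cnt + 2*t > 9 <-> 3*t != 12) -> cnt + q >= -13) and (cnt + t < 10 or (q != -16 <-> t = 3)))) and (2*q >= cnt + 2 -> (((3*cnt + 2*t > -12 <-> 3*t != 12) -> cnt + q >= -27) and (cnt + t < 10 or (q != -16 <-> t = 3))))
The weakest precondition is 3*t < -9 and ((not (2*q >= cnt + 2)) -> (((3*cnt + 2*t > 9 <-> 3*t != 12) -> cnt + q >= -13) and (cnt + t < 10 or (q != -16 <-> t = 3)))) and (2*q >= cnt + 2 -> (((3*cnt + 2*t > -12 <-> 3*t != 12) -> cnt + q >= -27) and (cnt + t < 10 or (q != -16 <-> t = 3)))).
Check whether 3*t < -9 and ((not (2*q >= cnt + 2)) -> (((3*cnt + 2*t > 9 <-> 3*t != 12) -> cnt + q >= -15) and (cnt + t < 10 or (q != -16 <-> t = 3)))) and (2*q >= cnt + 2 -> (((3*cnt + 2*t > -12 <-> 3*t != 12) -> cnt + q >= -27) and (cnt + t < 10 or (q != -16 <-> t = 3)))) implies it.
Countermodel: at the initial state cnt = 6, q = -20, t = -4, the precondition holds but the weakest precondition fails.
Answer: invalid


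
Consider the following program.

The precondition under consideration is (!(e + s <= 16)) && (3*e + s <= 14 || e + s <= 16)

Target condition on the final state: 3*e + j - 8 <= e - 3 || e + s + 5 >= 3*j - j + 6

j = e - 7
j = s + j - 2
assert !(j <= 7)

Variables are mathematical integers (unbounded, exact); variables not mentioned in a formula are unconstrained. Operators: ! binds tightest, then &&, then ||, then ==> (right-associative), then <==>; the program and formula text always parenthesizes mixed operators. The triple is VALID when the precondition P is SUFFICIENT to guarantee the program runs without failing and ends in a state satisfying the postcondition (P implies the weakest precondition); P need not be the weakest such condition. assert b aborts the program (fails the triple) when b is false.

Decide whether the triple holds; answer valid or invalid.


Working backward. After the program, the postcondition 3*e + j - 8 <= e - 3 || e + s + 5 >= 3*j - j + 6 must hold; in canonical form it is 2*e + j <= 5 || e + s >= 2*j + 1.
Before assert !(j <= 7): (!(j <= 7)) && (2*e + j <= 5 || e + s >= 2*j + 1)
Before j := s + j - 2: (!(j + s <= 9)) && (2*e + j + s <= 7 || e >= 2*j + s - 3)
Before j := e - 7: (!(e + s <= 16)) && (3*e + s <= 14 || e + s <= 17)
The weakest precondition is (!(e + s <= 16)) && (3*e + s <= 14 || e + s <= 17).
Check whether (!(e + s <= 16)) && (3*e + s <= 14 || e + s <= 16) implies it.
Every state satisfying the precondition satisfies the weakest precondition: the implication holds.
Answer: valid


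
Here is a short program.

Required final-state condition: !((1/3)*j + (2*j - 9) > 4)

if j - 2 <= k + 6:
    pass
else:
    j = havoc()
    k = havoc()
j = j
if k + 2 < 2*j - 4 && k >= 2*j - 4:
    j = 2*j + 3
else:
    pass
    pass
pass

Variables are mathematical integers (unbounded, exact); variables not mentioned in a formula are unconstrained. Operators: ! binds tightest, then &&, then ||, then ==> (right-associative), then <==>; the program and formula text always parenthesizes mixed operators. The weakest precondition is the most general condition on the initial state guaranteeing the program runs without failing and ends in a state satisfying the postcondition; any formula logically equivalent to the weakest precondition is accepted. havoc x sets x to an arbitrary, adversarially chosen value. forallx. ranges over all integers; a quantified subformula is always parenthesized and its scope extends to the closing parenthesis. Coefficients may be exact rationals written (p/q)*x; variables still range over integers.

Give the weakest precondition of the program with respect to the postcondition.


Working backward. After the program, the postcondition !((1/3)*j + (2*j - 9) > 4) must hold; in canonical form it is !((7/3)*j > 13).
Before skip: !((7/3)*j > 13)
Then branch requires !((14/3)*j > 6); else branch requires !((7/3)*j > 13).
Before the if: ((k < 2*j - 6 && k >= 2*j - 4) ==> (!((14/3)*j > 6))) && ((!(k < 2*j - 6 && k >= 2*j - 4)) ==> (!((7/3)*j > 13)))
Before j := j: ((k < 2*j - 6 && k >= 2*j - 4) ==> (!((14/3)*j > 6))) && ((!(k < 2*j - 6 && k >= 2*j - 4)) ==> (!((7/3)*j > 13)))
Then branch requires ((k < 2*j - 6 && k >= 2*j - 4) ==> (!((14/3)*j > 6))) && ((!(k < 2*j - 6 && k >= 2*j - 4)) ==> (!((7/3)*j > 13))); else branch requires forall j_1. (forall k_1. (((k_1 < 2*j_1 - 6 && k_1 >= 2*j_1 - 4) ==> (!((14/3)*j_1 > 6))) && ((!(k_1 < 2*j_1 - 6 && k_1 >= 2*j_1 - 4)) ==> (!((7/3)*j_1 > 13))))).
Before the if: (j <= k + 8 ==> (((k < 2*j - 6 && k >= 2*j - 4) ==> (!((14/3)*j > 6))) && ((!(k < 2*j - 6 && k >= 2*j - 4)) ==> (!((7/3)*j > 13))))) && ((!(j <= k + 8)) ==> (forall j_1. (forall k_1. (((k_1 < 2*j_1 - 6 && k_1 >= 2*j_1 - 4) ==> (!((14/3)*j_1 > 6))) && ((!(k_1 < 2*j_1 - 6 && k_1 >= 2*j_1 - 4)) ==> (!((7/3)*j_1 > 13)))))))
Answer: WP = (j <= k + 8 ==> (((k < 2*j - 6 && k >= 2*j - 4) ==> (!((14/3)*j > 6))) && ((!(k < 2*j - 6 && k >= 2*j - 4)) ==> (!((7/3)*j > 13))))) && ((!(j <= k + 8)) ==> (forall j_1. (forall k_1. (((k_1 < 2*j_1 - 6 && k_1 >= 2*j_1 - 4) ==> (!((14/3)*j_1 > 6))) && ((!(k_1 < 2*j_1 - 6 && k_1 >= 2*j_1 - 4)) ==> (!((7/3)*j_1 > 13)))))))


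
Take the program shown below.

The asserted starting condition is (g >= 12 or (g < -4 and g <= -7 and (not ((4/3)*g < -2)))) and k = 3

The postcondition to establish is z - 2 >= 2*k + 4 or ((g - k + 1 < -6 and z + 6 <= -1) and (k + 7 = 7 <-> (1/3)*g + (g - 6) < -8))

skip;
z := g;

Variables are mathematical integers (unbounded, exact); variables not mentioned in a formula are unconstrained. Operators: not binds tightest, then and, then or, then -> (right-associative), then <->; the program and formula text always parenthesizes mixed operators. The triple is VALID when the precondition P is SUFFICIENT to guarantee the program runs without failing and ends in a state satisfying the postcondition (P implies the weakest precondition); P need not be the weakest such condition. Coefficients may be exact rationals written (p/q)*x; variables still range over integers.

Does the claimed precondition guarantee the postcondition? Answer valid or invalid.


Working backward. After the program, the postcondition z - 2 >= 2*k + 4 or ((g - k + 1 < -6 and z + 6 <= -1) and (k + 7 = 7 <-> (1/3)*g + (g - 6) < -8)) must hold; in canonical form it is z >= 2*k + 6 or (g < k - 7 and z <= -7 and (k = 0 <-> (4/3)*g < -2)).
Before z := g: g >= 2*k + 6 or (g < k - 7 and g <= -7 and (k = 0 <-> (4/3)*g < -2))
Before skip: g >= 2*k + 6 or (g < k - 7 and g <= -7 and (k = 0 <-> (4/3)*g < -2))
The weakest precondition is g >= 2*k + 6 or (g < k - 7 and g <= -7 and (k = 0 <-> (4/3)*g < -2)).
Check whether (g >= 12 or (g < -4 and g <= -7 and (not ((4/3)*g < -2)))) and k = 3 implies it.
Every state satisfying the precondition satisfies the weakest precondition: the implication holds.
Answer: valid


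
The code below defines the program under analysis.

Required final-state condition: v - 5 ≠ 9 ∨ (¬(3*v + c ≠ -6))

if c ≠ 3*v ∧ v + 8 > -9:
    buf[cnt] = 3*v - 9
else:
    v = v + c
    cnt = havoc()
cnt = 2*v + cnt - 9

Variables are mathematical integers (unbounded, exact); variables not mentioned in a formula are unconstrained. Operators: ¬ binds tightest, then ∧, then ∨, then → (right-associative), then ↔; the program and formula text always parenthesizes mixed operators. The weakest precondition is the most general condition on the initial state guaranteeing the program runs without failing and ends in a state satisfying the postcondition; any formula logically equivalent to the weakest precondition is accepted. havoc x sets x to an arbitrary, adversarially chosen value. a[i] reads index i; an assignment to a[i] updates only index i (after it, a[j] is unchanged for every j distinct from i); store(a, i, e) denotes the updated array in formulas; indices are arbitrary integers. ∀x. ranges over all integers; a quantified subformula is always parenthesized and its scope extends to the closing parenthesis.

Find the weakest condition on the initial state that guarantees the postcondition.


Working backward. After the program, the postcondition v - 5 ≠ 9 ∨ (¬(3*v + c ≠ -6)) must hold; in canonical form it is v ≠ 14 ∨ (¬(c + 3*v ≠ -6)).
Before cnt := 2*v + cnt - 9: v ≠ 14 ∨ (¬(c + 3*v ≠ -6))
Then branch requires v ≠ 14 ∨ (¬(c + 3*v ≠ -6)); else branch requires c + v ≠ 14 ∨ (¬(4*c + 3*v ≠ -6)).
Before the if: ((c ≠ 3*v ∧ v > -17) → (v ≠ 14 ∨ (¬(c + 3*v ≠ -6)))) ∧ ((¬(c ≠ 3*v ∧ v > -17)) → (c + v ≠ 14 ∨ (¬(4*c + 3*v ≠ -6))))
Answer: WP = ((c ≠ 3*v ∧ v > -17) → (v ≠ 14 ∨ (¬(c + 3*v ≠ -6)))) ∧ ((¬(c ≠ 3*v ∧ v > -17)) → (c + v ≠ 14 ∨ (¬(4*c + 3*v ≠ -6))))


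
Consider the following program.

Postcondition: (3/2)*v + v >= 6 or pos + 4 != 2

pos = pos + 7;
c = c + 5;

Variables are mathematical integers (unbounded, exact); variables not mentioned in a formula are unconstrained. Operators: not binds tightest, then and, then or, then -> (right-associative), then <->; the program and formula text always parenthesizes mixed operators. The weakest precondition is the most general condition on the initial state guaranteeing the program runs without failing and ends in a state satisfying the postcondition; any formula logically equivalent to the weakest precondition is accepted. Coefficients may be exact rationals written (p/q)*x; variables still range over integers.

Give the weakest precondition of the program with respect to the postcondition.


Working backward. After the program, the postcondition (3/2)*v + v >= 6 or pos + 4 != 2 must hold; in canonical form it is (5/2)*v >= 6 or pos != -2.
Before c := c + 5: (5/2)*v >= 6 or pos != -2
Before pos := pos + 7: (5/2)*v >= 6 or pos != -9
Answer: WP = (5/2)*v >= 6 or pos != -9


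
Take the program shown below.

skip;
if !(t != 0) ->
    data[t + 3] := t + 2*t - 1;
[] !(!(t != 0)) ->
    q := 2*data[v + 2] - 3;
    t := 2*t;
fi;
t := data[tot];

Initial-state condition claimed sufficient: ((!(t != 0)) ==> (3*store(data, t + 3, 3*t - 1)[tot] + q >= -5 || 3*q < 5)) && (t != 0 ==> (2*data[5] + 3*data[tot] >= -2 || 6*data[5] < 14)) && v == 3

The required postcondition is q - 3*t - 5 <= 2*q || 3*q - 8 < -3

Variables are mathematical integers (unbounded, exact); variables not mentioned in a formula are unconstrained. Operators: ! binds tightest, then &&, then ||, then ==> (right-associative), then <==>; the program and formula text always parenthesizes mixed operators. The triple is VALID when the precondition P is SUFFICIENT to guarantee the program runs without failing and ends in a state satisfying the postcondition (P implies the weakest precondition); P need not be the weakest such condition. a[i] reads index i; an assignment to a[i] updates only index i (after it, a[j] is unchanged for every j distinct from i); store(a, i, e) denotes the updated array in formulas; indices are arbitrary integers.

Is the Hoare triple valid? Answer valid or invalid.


Working backward. After the program, the postcondition q - 3*t - 5 <= 2*q || 3*q - 8 < -3 must hold; in canonical form it is q + 3*t >= -5 || 3*q < 5.
Before t := data[tot]: 3*data[tot] + q >= -5 || 3*q < 5
Then branch requires 3*store(data, t + 3, 3*t - 1)[tot] + q >= -5 || 3*q < 5; else branch requires 2*data[v + 2] + 3*data[tot] >= -2 || 6*data[v + 2] < 14.
Before the if: ((!(t != 0)) ==> (3*store(data, t + 3, 3*t - 1)[tot] + q >= -5 || 3*q < 5)) && (t != 0 ==> (2*data[v + 2] + 3*data[tot] >= -2 || 6*data[v + 2] < 14))
Before skip: ((!(t != 0)) ==> (3*store(data, t + 3, 3*t - 1)[tot] + q >= -5 || 3*q < 5)) && (t != 0 ==> (2*data[v + 2] + 3*data[tot] >= -2 || 6*data[v + 2] < 14))
The weakest precondition is ((!(t != 0)) ==> (3*store(data, t + 3, 3*t - 1)[tot] + q >= -5 || 3*q < 5)) && (t != 0 ==> (2*data[v + 2] + 3*data[tot] >= -2 || 6*data[v + 2] < 14)).
Check whether ((!(t != 0)) ==> (3*store(data, t + 3, 3*t - 1)[tot] + q >= -5 || 3*q < 5)) && (t != 0 ==> (2*data[5] + 3*data[tot] >= -2 || 6*data[5] < 14)) && v == 3 implies it.
Every state satisfying the precondition satisfies the weakest precondition: the implication holds.
Answer: valid


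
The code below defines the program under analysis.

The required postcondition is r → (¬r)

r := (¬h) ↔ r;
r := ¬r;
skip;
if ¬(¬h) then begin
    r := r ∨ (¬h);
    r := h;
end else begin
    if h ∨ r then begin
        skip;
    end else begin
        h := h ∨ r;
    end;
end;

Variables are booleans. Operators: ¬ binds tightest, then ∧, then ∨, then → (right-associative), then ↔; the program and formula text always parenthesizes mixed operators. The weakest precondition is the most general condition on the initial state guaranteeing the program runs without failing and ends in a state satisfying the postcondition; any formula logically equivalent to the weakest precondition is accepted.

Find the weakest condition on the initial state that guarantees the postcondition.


Working backward. After the program, r → (¬r) must hold.
Then branch requires h → (¬h); else branch requires ((h ∨ r) → (r → (¬r))) ∧ ((¬(h ∨ r)) → (r → (¬r))).
Before the if: (h → (h → (¬h))) ∧ ((¬h) → (((h ∨ r) → (r → (¬r))) ∧ ((¬(h ∨ r)) → (r → (¬r)))))
Before skip: (h → (h → (¬h))) ∧ ((¬h) → (((h ∨ r) → (r → (¬r))) ∧ ((¬(h ∨ r)) → (r → (¬r)))))
Before r := ¬r: (h → (h → (¬h))) ∧ ((¬h) → (((h ∨ (¬r)) → ((¬r) → r)) ∧ ((¬(h ∨ (¬r))) → ((¬r) → r))))
Before r := (¬h) ↔ r: (h → (h → (¬h))) ∧ ((¬h) → (((h ∨ (¬((¬h) ↔ r))) → ((¬((¬h) ↔ r)) → ((¬h) ↔ r))) ∧ ((¬(h ∨ (¬((¬h) ↔ r)))) → ((¬((¬h) ↔ r)) → ((¬h) ↔ r)))))
Answer: WP = (h → (h → (¬h))) ∧ ((¬h) → (((h ∨ (¬((¬h) ↔ r))) → ((¬((¬h) ↔ r)) → ((¬h) ↔ r))) ∧ ((¬(h ∨ (¬((¬h) ↔ r)))) → ((¬((¬h) ↔ r)) → ((¬h) ↔ r)))))
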